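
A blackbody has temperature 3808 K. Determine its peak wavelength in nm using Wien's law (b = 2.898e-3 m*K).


lam_max = b / T = 2.898e-3 / 3808 = 7.610e-07 m = 761.0294 nm

761.0294 nm


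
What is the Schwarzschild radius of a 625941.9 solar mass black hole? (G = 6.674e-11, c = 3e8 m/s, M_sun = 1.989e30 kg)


M = 625941.9 * 1.989e30 kg = 1.244998439e+36 kg. rs = 2GM/c^2 = 2 * 6.674e-11 * 1.244998439e+36 / (3e8)^2 = 1.846e+09

1.846e+09 m


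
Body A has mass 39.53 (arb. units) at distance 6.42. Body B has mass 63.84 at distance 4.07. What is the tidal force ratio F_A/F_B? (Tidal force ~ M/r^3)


Ratio = (M1/r1^3) / (M2/r2^3) = (39.53/6.42^3) / (63.84/4.07^3) = 0.1578

0.1578


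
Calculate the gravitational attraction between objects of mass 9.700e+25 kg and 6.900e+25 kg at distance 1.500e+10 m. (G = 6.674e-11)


F = G*m1*m2/r^2 = 6.674e-11 * 9.700e+25 * 6.900e+25 / (1.500e+10)^2 = 6.674e-11 * 6.693e+51 / 2.250e+20 = 1.985e+21

1.985e+21 N


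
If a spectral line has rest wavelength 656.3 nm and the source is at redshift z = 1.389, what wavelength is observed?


lam_obs = lam_emit * (1 + z) = 656.3 * (1 + 1.389) = 1567.9007

1567.9007 nm


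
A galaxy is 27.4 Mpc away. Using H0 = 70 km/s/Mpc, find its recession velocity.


v = H0 * d = 70 * 27.4 = 1918.0

1918.0 km/s


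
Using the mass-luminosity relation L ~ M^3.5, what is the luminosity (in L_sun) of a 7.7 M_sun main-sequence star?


L/L_sun = (M/M_sun)^3.5 = 7.7^3.5 = 1266.8277

1266.8277 L_sun


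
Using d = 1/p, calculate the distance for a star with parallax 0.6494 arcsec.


d = 1/p = 1/0.6494 = 1.5399

1.5399 pc


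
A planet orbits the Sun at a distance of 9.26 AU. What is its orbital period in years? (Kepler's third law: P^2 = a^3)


P = a^(3/2) = 9.26^1.5 = 28.1784

28.1784 years


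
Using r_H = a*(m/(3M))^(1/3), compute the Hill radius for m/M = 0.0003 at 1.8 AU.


r_H = a * (m/3M)^(1/3) = 1.8 * (0.0003/3)^(1/3) = 0.0835

0.0835 AU


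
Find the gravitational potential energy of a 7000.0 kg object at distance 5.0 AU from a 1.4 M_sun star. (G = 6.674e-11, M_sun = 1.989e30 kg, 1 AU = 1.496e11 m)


M = 1.4 * 1.989e30 kg = 2.7846e+30 kg; r = 5.0 AU * 1.496e11 m/AU = 7.48e+11 m. U = -GM*m/r = -(6.674e-11 * 2.7846e+30 * 7000.0) / 7.48e+11 = -1.739e+12

-1.739e+12 J


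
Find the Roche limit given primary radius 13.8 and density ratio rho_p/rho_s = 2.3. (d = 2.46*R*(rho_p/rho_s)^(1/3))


d_Roche = 2.46 * 13.8 * 2.3^(1/3) = 44.8116

44.8116


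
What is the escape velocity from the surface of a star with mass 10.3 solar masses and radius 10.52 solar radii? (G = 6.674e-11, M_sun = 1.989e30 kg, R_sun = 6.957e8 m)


M = 10.3 * 1.989e30 kg = 2.04867e+31 kg; R = 10.52 * 6.957e8 m = 7.318764e+09 m. v_esc = sqrt(2GM/R) = sqrt(2 * 6.674e-11 * 2.04867e+31 / 7.318764e+09) = 611258.9503

611258.9503 m/s


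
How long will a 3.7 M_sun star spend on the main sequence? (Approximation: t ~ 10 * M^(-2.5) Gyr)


t = 10 * M^(-2.5) = 10 * 3.7^(-2.5) = 0.3797

0.3797 Gyr


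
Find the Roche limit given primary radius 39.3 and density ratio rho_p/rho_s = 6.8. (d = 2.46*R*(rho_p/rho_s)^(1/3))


d_Roche = 2.46 * 39.3 * 6.8^(1/3) = 183.16

183.16


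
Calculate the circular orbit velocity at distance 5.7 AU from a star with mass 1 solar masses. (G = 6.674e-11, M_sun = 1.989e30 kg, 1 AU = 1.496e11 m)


v = sqrt(GM/r) = sqrt(6.674e-11 * 1.989e+30 / 8.527e+11) = 12476.9165

12476.9165 m/s


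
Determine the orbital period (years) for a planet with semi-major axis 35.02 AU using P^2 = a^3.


P = a^(3/2) = 35.02^1.5 = 207.2403

207.2403 years


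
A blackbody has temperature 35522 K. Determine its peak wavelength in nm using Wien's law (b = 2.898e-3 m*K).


lam_max = b / T = 2.898e-3 / 35522 = 8.158e-08 m = 81.5832 nm

81.5832 nm


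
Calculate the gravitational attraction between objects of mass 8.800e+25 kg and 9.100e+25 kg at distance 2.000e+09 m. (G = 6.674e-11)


F = G*m1*m2/r^2 = 6.674e-11 * 8.800e+25 * 9.100e+25 / (2.000e+09)^2 = 6.674e-11 * 8.008e+51 / 4.000e+18 = 1.336e+23

1.336e+23 N


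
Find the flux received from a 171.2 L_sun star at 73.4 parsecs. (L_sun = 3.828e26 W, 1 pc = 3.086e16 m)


F = L / (4*pi*d^2) = 6.554e+28 / (4*pi*(2.265e+18)^2) = 1.016e-09

1.016e-09 W/m^2


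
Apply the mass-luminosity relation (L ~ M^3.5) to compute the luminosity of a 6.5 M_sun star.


L/L_sun = (M/M_sun)^3.5 = 6.5^3.5 = 700.1591

700.1591 L_sun


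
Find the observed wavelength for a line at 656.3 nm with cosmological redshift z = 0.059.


lam_obs = lam_emit * (1 + z) = 656.3 * (1 + 0.059) = 695.0217

695.0217 nm


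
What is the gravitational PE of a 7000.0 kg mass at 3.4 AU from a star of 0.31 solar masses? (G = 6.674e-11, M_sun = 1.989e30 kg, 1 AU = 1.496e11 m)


M = 0.31 * 1.989e30 kg = 6.1659e+29 kg; r = 3.4 AU * 1.496e11 m/AU = 5.0864e+11 m. U = -GM*m/r = -(6.674e-11 * 6.1659e+29 * 7000.0) / 5.0864e+11 = -5.663e+11

-5.663e+11 J


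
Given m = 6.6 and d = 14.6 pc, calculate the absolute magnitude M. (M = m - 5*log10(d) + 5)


M = m - 5*log10(d) + 5 = 6.6 - 5*log10(14.6) + 5 = 5.7782

5.7782


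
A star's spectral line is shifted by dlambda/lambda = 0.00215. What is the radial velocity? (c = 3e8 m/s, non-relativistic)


v = (dlambda/lambda) * c = 0.00215 * 3e8 = 645000.0

645000.0 m/s


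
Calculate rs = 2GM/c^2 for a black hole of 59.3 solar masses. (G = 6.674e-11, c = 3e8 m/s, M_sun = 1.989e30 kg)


M = 59.3 * 1.989e30 kg = 1.179477e+32 kg. rs = 2GM/c^2 = 2 * 6.674e-11 * 1.179477e+32 / (3e8)^2 = 174929.5444

174929.5444 m


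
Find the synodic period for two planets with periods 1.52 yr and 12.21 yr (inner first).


1/P_syn = |1/P1 - 1/P2| = |1/1.52 - 1/12.21| => P_syn = 1.7361

1.7361 years


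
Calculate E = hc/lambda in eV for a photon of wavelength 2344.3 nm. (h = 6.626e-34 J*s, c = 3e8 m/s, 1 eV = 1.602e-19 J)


E = hc/lambda = 6.626e-34 * 3e8 / 2.344e-06 = 8.479e-20 J = 0.5293 eV

0.5293 eV


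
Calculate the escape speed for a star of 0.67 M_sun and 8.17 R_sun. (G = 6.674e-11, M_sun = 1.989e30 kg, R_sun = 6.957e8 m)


M = 0.67 * 1.989e30 kg = 1.33263e+30 kg; R = 8.17 * 6.957e8 m = 5.683869e+09 m. v_esc = sqrt(2GM/R) = sqrt(2 * 6.674e-11 * 1.33263e+30 / 5.683869e+09) = 176905.3072

176905.3072 m/s


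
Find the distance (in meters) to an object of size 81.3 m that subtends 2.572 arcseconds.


D = size / theta_rad, theta_rad = 2.572 * pi/(180*3600) = 1.247e-05, D = 6.520e+06

6.520e+06 m


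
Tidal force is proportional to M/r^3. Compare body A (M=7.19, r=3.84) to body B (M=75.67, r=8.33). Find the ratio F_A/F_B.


Ratio = (M1/r1^3) / (M2/r2^3) = (7.19/3.84^3) / (75.67/8.33^3) = 0.9699

0.9699


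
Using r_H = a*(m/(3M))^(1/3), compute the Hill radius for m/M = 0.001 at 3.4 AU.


r_H = a * (m/3M)^(1/3) = 3.4 * (0.001/3)^(1/3) = 0.2357

0.2357 AU


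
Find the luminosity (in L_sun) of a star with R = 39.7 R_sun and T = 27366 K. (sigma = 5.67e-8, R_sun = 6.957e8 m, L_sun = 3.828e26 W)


R = 39.7 * 6.957e8 m = 2.761929e+10 m. L = 4*pi*R^2*sigma*T^4 = 4*pi*(2.761929e+10)^2 * 5.67e-8 * 27366^4 = 3.048338798e+32 W. L/L_sun = 3.048338798e+32 / 3.828e26 = 796326.7498

796326.7498 L_sun


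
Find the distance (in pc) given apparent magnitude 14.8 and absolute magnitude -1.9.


d = 10^((m - M + 5)/5) = 10^((14.8 - -1.9 + 5)/5) = 21877.6162

21877.6162 pc


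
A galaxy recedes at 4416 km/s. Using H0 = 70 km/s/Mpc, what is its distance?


d = v / H0 = 4416 / 70 = 63.0857

63.0857 Mpc


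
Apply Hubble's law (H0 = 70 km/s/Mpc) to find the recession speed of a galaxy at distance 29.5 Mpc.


v = H0 * d = 70 * 29.5 = 2065.0

2065.0 km/s


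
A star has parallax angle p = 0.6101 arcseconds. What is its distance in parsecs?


d = 1/p = 1/0.6101 = 1.6391

1.6391 pc


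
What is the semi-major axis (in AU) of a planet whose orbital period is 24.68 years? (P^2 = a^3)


a = P^(2/3) = 24.68^(2/3) = 8.4768

8.4768 AU


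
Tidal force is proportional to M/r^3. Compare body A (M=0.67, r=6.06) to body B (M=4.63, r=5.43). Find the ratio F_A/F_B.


Ratio = (M1/r1^3) / (M2/r2^3) = (0.67/6.06^3) / (4.63/5.43^3) = 0.1041

0.1041


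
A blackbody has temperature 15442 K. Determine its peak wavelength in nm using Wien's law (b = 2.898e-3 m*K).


lam_max = b / T = 2.898e-3 / 15442 = 1.877e-07 m = 187.67 nm

187.67 nm


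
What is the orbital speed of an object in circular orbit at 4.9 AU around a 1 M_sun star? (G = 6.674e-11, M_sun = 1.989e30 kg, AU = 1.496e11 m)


v = sqrt(GM/r) = sqrt(6.674e-11 * 1.989e+30 / 7.330e+11) = 13456.9505

13456.9505 m/s


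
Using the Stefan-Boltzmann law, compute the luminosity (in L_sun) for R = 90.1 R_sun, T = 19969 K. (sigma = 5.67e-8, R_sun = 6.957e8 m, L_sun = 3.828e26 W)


R = 90.1 * 6.957e8 m = 6.268257e+10 m. L = 4*pi*R^2*sigma*T^4 = 4*pi*(6.268257e+10)^2 * 5.67e-8 * 19969^4 = 4.451555369e+32 W. L/L_sun = 4.451555369e+32 / 3.828e26 = 1.163e+06

1.163e+06 L_sun


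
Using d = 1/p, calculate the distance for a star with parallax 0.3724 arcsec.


d = 1/p = 1/0.3724 = 2.6853

2.6853 pc


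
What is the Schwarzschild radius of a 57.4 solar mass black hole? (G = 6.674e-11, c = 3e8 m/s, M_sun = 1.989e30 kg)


M = 57.4 * 1.989e30 kg = 1.141686e+32 kg. rs = 2GM/c^2 = 2 * 6.674e-11 * 1.141686e+32 / (3e8)^2 = 169324.7192

169324.7192 m


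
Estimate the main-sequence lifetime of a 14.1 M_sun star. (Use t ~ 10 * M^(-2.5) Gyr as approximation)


t = 10 * M^(-2.5) = 10 * 14.1^(-2.5) = 0.0134

0.0134 Gyr


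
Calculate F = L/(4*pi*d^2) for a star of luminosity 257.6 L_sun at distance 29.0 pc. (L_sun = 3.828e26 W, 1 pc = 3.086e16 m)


F = L / (4*pi*d^2) = 9.861e+28 / (4*pi*(8.949e+17)^2) = 9.798e-09

9.798e-09 W/m^2


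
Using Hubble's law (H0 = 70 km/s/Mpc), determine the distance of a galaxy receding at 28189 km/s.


d = v / H0 = 28189 / 70 = 402.7

402.7 Mpc


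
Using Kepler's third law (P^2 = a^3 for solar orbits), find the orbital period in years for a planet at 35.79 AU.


P = a^(3/2) = 35.79^1.5 = 214.1128

214.1128 years


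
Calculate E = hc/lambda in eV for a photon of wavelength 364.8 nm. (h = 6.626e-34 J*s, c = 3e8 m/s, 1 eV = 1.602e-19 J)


E = hc/lambda = 6.626e-34 * 3e8 / 3.648e-07 = 5.449e-19 J = 3.4014 eV

3.4014 eV


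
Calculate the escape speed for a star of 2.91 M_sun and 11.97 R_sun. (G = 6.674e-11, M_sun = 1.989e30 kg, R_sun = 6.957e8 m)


M = 2.91 * 1.989e30 kg = 5.78799e+30 kg; R = 11.97 * 6.957e8 m = 8.327529e+09 m. v_esc = sqrt(2GM/R) = sqrt(2 * 6.674e-11 * 5.78799e+30 / 8.327529e+09) = 304588.7848

304588.7848 m/s


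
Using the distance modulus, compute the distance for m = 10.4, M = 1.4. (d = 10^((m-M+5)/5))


d = 10^((m - M + 5)/5) = 10^((10.4 - 1.4 + 5)/5) = 630.9573

630.9573 pc


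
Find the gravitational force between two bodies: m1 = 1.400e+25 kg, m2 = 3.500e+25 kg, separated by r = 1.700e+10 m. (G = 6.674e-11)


F = G*m1*m2/r^2 = 6.674e-11 * 1.400e+25 * 3.500e+25 / (1.700e+10)^2 = 6.674e-11 * 4.900e+50 / 2.890e+20 = 1.132e+20

1.132e+20 N


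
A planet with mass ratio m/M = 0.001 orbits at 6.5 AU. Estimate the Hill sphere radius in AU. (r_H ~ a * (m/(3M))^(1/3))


r_H = a * (m/3M)^(1/3) = 6.5 * (0.001/3)^(1/3) = 0.4507

0.4507 AU


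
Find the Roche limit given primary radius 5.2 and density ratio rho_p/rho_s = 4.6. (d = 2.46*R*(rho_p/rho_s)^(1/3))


d_Roche = 2.46 * 5.2 * 4.6^(1/3) = 21.2744

21.2744


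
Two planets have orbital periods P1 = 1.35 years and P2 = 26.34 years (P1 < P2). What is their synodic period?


1/P_syn = |1/P1 - 1/P2| = |1/1.35 - 1/26.34| => P_syn = 1.4229

1.4229 years


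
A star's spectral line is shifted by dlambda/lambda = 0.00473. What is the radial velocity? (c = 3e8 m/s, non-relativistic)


v = (dlambda/lambda) * c = 0.00473 * 3e8 = 1.419e+06

1.419e+06 m/s


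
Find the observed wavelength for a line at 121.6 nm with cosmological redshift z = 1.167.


lam_obs = lam_emit * (1 + z) = 121.6 * (1 + 1.167) = 263.5072

263.5072 nm


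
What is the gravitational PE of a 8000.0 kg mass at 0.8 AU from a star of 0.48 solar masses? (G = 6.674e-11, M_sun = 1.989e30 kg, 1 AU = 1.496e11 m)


M = 0.48 * 1.989e30 kg = 9.5472e+29 kg; r = 0.8 AU * 1.496e11 m/AU = 1.1968e+11 m. U = -GM*m/r = -(6.674e-11 * 9.5472e+29 * 8000.0) / 1.1968e+11 = -4.259e+12

-4.259e+12 J


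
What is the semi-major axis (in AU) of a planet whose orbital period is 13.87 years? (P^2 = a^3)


a = P^(2/3) = 13.87^(2/3) = 5.7728

5.7728 AU


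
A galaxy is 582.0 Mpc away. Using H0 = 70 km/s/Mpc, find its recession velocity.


v = H0 * d = 70 * 582.0 = 40740.0

40740.0 km/s


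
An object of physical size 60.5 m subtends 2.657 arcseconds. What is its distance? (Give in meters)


D = size / theta_rad, theta_rad = 2.657 * pi/(180*3600) = 1.288e-05, D = 4.697e+06

4.697e+06 m


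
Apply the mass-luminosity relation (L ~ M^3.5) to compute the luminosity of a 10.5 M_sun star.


L/L_sun = (M/M_sun)^3.5 = 10.5^3.5 = 3751.1337

3751.1337 L_sun


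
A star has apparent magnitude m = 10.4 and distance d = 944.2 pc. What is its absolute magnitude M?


M = m - 5*log10(d) + 5 = 10.4 - 5*log10(944.2) + 5 = 0.5247

0.5247


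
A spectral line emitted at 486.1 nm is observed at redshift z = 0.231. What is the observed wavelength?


lam_obs = lam_emit * (1 + z) = 486.1 * (1 + 0.231) = 598.3891

598.3891 nm


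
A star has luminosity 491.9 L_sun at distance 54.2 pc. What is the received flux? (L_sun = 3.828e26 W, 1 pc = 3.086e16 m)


F = L / (4*pi*d^2) = 1.883e+29 / (4*pi*(1.673e+18)^2) = 5.356e-09

5.356e-09 W/m^2


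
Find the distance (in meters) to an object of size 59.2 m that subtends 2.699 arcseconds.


D = size / theta_rad, theta_rad = 2.699 * pi/(180*3600) = 1.309e-05, D = 4.524e+06

4.524e+06 m


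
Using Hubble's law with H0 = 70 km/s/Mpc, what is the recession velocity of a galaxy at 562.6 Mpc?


v = H0 * d = 70 * 562.6 = 39382.0

39382.0 km/s


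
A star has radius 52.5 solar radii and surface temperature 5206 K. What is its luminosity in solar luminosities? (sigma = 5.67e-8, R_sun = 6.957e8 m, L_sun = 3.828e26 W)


R = 52.5 * 6.957e8 m = 3.652425e+10 m. L = 4*pi*R^2*sigma*T^4 = 4*pi*(3.652425e+10)^2 * 5.67e-8 * 5206^4 = 6.981876967e+29 W. L/L_sun = 6.981876967e+29 / 3.828e26 = 1823.8968

1823.8968 L_sun


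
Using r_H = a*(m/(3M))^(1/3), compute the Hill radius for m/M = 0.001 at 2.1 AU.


r_H = a * (m/3M)^(1/3) = 2.1 * (0.001/3)^(1/3) = 0.1456

0.1456 AU


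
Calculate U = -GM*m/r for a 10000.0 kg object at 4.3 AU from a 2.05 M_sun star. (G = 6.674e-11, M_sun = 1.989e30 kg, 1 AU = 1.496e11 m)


M = 2.05 * 1.989e30 kg = 4.07745e+30 kg; r = 4.3 AU * 1.496e11 m/AU = 6.4328e+11 m. U = -GM*m/r = -(6.674e-11 * 4.07745e+30 * 10000.0) / 6.4328e+11 = -4.230e+12

-4.230e+12 J


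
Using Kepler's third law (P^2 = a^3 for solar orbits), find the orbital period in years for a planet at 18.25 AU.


P = a^(3/2) = 18.25^1.5 = 77.964

77.964 years


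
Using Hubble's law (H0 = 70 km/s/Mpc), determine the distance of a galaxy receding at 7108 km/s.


d = v / H0 = 7108 / 70 = 101.5429

101.5429 Mpc


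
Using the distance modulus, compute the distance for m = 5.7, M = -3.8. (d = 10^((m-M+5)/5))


d = 10^((m - M + 5)/5) = 10^((5.7 - -3.8 + 5)/5) = 794.3282

794.3282 pc


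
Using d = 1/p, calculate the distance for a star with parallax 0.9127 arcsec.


d = 1/p = 1/0.9127 = 1.0957

1.0957 pc


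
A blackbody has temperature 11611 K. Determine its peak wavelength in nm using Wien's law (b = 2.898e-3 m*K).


lam_max = b / T = 2.898e-3 / 11611 = 2.496e-07 m = 249.5909 nm

249.5909 nm


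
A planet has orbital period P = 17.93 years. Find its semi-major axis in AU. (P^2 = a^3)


a = P^(2/3) = 17.93^(2/3) = 6.8505

6.8505 AU


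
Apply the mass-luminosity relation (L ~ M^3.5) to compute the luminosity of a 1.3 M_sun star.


L/L_sun = (M/M_sun)^3.5 = 1.3^3.5 = 2.505

2.505 L_sun


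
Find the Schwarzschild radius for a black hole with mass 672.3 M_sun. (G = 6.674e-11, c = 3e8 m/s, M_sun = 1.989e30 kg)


M = 672.3 * 1.989e30 kg = 1.3372047e+33 kg. rs = 2GM/c^2 = 2 * 6.674e-11 * 1.3372047e+33 / (3e8)^2 = 1.983e+06

1.983e+06 m


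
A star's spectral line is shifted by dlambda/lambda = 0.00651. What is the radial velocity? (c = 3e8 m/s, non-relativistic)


v = (dlambda/lambda) * c = 0.00651 * 3e8 = 1.953e+06

1.953e+06 m/s


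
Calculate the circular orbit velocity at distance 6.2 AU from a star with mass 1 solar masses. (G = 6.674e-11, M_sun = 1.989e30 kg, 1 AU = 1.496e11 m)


v = sqrt(GM/r) = sqrt(6.674e-11 * 1.989e+30 / 9.275e+11) = 11963.241

11963.241 m/s


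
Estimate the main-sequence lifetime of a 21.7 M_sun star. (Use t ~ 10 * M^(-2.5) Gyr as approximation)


t = 10 * M^(-2.5) = 10 * 21.7^(-2.5) = 0.0046

0.0046 Gyr


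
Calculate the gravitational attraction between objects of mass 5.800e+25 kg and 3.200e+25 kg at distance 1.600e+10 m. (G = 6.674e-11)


F = G*m1*m2/r^2 = 6.674e-11 * 5.800e+25 * 3.200e+25 / (1.600e+10)^2 = 6.674e-11 * 1.856e+51 / 2.560e+20 = 4.839e+20

4.839e+20 N


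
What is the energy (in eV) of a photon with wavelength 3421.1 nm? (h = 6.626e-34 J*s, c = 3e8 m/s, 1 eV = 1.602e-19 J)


E = hc/lambda = 6.626e-34 * 3e8 / 3.421e-06 = 5.810e-20 J = 0.3627 eV

0.3627 eV


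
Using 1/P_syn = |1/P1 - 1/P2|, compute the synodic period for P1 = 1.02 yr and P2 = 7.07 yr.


1/P_syn = |1/P1 - 1/P2| = |1/1.02 - 1/7.07| => P_syn = 1.192

1.192 years


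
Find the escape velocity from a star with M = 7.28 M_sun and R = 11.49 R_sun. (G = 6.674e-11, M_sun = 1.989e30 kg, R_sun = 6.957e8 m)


M = 7.28 * 1.989e30 kg = 1.447992e+31 kg; R = 11.49 * 6.957e8 m = 7.993593e+09 m. v_esc = sqrt(2GM/R) = sqrt(2 * 6.674e-11 * 1.447992e+31 / 7.993593e+09) = 491722.5942

491722.5942 m/s


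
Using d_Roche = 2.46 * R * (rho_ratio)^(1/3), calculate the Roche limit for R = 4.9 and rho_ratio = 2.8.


d_Roche = 2.46 * 4.9 * 2.8^(1/3) = 16.9896

16.9896


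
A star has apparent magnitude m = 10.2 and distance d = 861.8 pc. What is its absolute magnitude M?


M = m - 5*log10(d) + 5 = 10.2 - 5*log10(861.8) + 5 = 0.523

0.523


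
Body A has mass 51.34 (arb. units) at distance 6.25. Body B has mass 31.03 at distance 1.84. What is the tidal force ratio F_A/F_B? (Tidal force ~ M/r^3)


Ratio = (M1/r1^3) / (M2/r2^3) = (51.34/6.25^3) / (31.03/1.84^3) = 0.0422

0.0422


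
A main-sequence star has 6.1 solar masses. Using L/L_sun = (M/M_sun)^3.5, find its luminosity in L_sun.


L/L_sun = (M/M_sun)^3.5 = 6.1^3.5 = 560.6017

560.6017 L_sun


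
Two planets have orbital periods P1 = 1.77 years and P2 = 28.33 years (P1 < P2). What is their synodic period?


1/P_syn = |1/P1 - 1/P2| = |1/1.77 - 1/28.33| => P_syn = 1.888

1.888 years


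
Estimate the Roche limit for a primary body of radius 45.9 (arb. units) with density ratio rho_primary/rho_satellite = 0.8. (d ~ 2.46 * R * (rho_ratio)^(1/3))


d_Roche = 2.46 * 45.9 * 0.8^(1/3) = 104.8201

104.8201


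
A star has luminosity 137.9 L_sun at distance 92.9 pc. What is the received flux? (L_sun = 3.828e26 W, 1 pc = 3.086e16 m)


F = L / (4*pi*d^2) = 5.279e+28 / (4*pi*(2.867e+18)^2) = 5.111e-10

5.111e-10 W/m^2


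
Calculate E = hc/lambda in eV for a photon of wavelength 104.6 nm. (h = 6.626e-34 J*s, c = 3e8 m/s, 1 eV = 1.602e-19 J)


E = hc/lambda = 6.626e-34 * 3e8 / 1.046e-07 = 1.900e-18 J = 11.8626 eV

11.8626 eV


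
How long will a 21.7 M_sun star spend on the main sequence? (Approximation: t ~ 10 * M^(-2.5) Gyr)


t = 10 * M^(-2.5) = 10 * 21.7^(-2.5) = 0.0046

0.0046 Gyr


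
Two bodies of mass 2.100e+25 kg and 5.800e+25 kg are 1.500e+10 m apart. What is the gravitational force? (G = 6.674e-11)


F = G*m1*m2/r^2 = 6.674e-11 * 2.100e+25 * 5.800e+25 / (1.500e+10)^2 = 6.674e-11 * 1.218e+51 / 2.250e+20 = 3.613e+20

3.613e+20 N


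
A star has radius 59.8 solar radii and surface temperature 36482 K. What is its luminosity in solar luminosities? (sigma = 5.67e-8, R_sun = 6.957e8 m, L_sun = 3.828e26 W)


R = 59.8 * 6.957e8 m = 4.160286e+10 m. L = 4*pi*R^2*sigma*T^4 = 4*pi*(4.160286e+10)^2 * 5.67e-8 * 36482^4 = 2.184509077e+33 W. L/L_sun = 2.184509077e+33 / 3.828e26 = 5.707e+06

5.707e+06 L_sun


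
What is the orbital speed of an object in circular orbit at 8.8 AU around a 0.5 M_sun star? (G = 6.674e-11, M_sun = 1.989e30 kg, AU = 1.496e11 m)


v = sqrt(GM/r) = sqrt(6.674e-11 * 9.945e+29 / 1.316e+12) = 7100.4907

7100.4907 m/s


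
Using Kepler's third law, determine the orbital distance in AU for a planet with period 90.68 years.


a = P^(2/3) = 90.68^(2/3) = 20.184

20.184 AU


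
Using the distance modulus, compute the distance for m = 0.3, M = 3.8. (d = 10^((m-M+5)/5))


d = 10^((m - M + 5)/5) = 10^((0.3 - 3.8 + 5)/5) = 1.9953

1.9953 pc


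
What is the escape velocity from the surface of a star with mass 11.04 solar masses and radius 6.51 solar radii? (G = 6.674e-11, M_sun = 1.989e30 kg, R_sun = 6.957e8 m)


M = 11.04 * 1.989e30 kg = 2.195856e+31 kg; R = 6.51 * 6.957e8 m = 4.529007e+09 m. v_esc = sqrt(2GM/R) = sqrt(2 * 6.674e-11 * 2.195856e+31 / 4.529007e+09) = 804467.5514

804467.5514 m/s


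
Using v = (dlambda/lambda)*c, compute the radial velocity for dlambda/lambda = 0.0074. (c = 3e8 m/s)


v = (dlambda/lambda) * c = 0.0074 * 3e8 = 2.220e+06

2.220e+06 m/s


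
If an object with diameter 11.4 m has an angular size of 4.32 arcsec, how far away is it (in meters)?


D = size / theta_rad, theta_rad = 4.32 * pi/(180*3600) = 2.094e-05, D = 544309.9054

544309.9054 m


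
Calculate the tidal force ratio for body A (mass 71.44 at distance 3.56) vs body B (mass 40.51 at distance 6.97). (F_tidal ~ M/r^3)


Ratio = (M1/r1^3) / (M2/r2^3) = (71.44/3.56^3) / (40.51/6.97^3) = 13.2351

13.2351


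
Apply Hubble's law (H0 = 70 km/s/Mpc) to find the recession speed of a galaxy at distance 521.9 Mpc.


v = H0 * d = 70 * 521.9 = 36533.0

36533.0 km/s


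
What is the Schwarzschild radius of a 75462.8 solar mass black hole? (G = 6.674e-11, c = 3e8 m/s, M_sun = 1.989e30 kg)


M = 75462.8 * 1.989e30 kg = 1.500955092e+35 kg. rs = 2GM/c^2 = 2 * 6.674e-11 * 1.500955092e+35 / (3e8)^2 = 2.226e+08

2.226e+08 m


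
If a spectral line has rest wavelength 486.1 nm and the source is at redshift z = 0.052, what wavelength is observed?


lam_obs = lam_emit * (1 + z) = 486.1 * (1 + 0.052) = 511.3772

511.3772 nm


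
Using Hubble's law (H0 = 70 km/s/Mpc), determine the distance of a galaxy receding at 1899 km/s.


d = v / H0 = 1899 / 70 = 27.1286

27.1286 Mpc


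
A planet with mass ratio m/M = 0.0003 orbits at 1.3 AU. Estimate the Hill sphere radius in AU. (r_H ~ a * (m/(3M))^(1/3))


r_H = a * (m/3M)^(1/3) = 1.3 * (0.0003/3)^(1/3) = 0.0603

0.0603 AU


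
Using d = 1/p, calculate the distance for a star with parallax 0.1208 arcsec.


d = 1/p = 1/0.1208 = 8.2781

8.2781 pc


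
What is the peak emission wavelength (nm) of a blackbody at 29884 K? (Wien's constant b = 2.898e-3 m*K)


lam_max = b / T = 2.898e-3 / 29884 = 9.697e-08 m = 96.975 nm

96.975 nm


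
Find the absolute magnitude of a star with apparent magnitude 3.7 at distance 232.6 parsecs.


M = m - 5*log10(d) + 5 = 3.7 - 5*log10(232.6) + 5 = -3.133

-3.133


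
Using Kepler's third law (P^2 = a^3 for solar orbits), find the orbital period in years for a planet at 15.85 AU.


P = a^(3/2) = 15.85^1.5 = 63.1021

63.1021 years


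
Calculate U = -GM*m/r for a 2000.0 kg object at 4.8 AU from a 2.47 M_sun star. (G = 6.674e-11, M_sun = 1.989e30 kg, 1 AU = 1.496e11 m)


M = 2.47 * 1.989e30 kg = 4.91283e+30 kg; r = 4.8 AU * 1.496e11 m/AU = 7.1808e+11 m. U = -GM*m/r = -(6.674e-11 * 4.91283e+30 * 2000.0) / 7.1808e+11 = -9.132e+11

-9.132e+11 J


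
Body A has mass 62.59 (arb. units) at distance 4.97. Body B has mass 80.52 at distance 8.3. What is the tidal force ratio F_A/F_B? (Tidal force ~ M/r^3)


Ratio = (M1/r1^3) / (M2/r2^3) = (62.59/4.97^3) / (80.52/8.3^3) = 3.6205

3.6205


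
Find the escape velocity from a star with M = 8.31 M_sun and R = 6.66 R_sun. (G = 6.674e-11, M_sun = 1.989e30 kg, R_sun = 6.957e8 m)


M = 8.31 * 1.989e30 kg = 1.652859e+31 kg; R = 6.66 * 6.957e8 m = 4.633362e+09 m. v_esc = sqrt(2GM/R) = sqrt(2 * 6.674e-11 * 1.652859e+31 / 4.633362e+09) = 690045.7512

690045.7512 m/s


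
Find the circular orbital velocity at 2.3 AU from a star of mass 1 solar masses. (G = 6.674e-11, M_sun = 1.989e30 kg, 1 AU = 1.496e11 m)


v = sqrt(GM/r) = sqrt(6.674e-11 * 1.989e+30 / 3.441e+11) = 19641.7771

19641.7771 m/s


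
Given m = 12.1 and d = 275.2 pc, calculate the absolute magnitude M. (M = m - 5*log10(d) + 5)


M = m - 5*log10(d) + 5 = 12.1 - 5*log10(275.2) + 5 = 4.9018

4.9018


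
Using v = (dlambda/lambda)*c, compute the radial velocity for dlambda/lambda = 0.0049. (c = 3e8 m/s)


v = (dlambda/lambda) * c = 0.0049 * 3e8 = 1.470e+06

1.470e+06 m/s


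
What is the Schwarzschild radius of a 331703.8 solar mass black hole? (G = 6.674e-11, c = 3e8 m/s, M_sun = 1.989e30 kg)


M = 331703.8 * 1.989e30 kg = 6.597588582e+35 kg. rs = 2GM/c^2 = 2 * 6.674e-11 * 6.597588582e+35 / (3e8)^2 = 9.785e+08

9.785e+08 m


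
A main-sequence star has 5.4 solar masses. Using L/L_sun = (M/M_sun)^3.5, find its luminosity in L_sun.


L/L_sun = (M/M_sun)^3.5 = 5.4^3.5 = 365.9133

365.9133 L_sun


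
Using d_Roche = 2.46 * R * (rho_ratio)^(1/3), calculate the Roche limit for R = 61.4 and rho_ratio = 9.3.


d_Roche = 2.46 * 61.4 * 9.3^(1/3) = 317.637

317.637


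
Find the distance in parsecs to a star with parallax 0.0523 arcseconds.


d = 1/p = 1/0.0523 = 19.1205

19.1205 pc


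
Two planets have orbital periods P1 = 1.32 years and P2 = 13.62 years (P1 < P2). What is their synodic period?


1/P_syn = |1/P1 - 1/P2| = |1/1.32 - 1/13.62| => P_syn = 1.4617

1.4617 years


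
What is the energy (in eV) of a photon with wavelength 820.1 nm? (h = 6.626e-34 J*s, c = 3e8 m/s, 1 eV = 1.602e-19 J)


E = hc/lambda = 6.626e-34 * 3e8 / 8.201e-07 = 2.424e-19 J = 1.513 eV

1.513 eV


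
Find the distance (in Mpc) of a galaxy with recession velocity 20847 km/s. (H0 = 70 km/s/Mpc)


d = v / H0 = 20847 / 70 = 297.8143

297.8143 Mpc


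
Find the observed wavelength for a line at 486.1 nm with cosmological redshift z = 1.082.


lam_obs = lam_emit * (1 + z) = 486.1 * (1 + 1.082) = 1012.0602

1012.0602 nm


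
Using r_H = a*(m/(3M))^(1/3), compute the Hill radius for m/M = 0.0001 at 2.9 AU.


r_H = a * (m/3M)^(1/3) = 2.9 * (0.0001/3)^(1/3) = 0.0933

0.0933 AU


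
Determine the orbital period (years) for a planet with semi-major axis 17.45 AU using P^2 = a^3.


P = a^(3/2) = 17.45^1.5 = 72.8942

72.8942 years


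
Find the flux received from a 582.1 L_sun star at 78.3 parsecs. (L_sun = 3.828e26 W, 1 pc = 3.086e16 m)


F = L / (4*pi*d^2) = 2.228e+29 / (4*pi*(2.416e+18)^2) = 3.037e-09

3.037e-09 W/m^2


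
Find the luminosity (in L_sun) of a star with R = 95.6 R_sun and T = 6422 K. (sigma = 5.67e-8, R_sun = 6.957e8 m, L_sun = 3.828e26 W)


R = 95.6 * 6.957e8 m = 6.650892e+10 m. L = 4*pi*R^2*sigma*T^4 = 4*pi*(6.650892e+10)^2 * 5.67e-8 * 6422^4 = 5.360853253e+30 W. L/L_sun = 5.360853253e+30 / 3.828e26 = 14004.3188

14004.3188 L_sun


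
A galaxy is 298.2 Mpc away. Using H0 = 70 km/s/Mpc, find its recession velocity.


v = H0 * d = 70 * 298.2 = 20874.0

20874.0 km/s


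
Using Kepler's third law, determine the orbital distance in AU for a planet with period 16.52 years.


a = P^(2/3) = 16.52^(2/3) = 6.4864

6.4864 AU


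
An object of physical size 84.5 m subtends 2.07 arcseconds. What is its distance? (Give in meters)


D = size / theta_rad, theta_rad = 2.07 * pi/(180*3600) = 1.004e-05, D = 8.420e+06

8.420e+06 m


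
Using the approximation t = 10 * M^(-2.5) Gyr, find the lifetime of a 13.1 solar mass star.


t = 10 * M^(-2.5) = 10 * 13.1^(-2.5) = 0.0161

0.0161 Gyr


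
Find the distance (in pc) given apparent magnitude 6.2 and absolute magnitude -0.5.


d = 10^((m - M + 5)/5) = 10^((6.2 - -0.5 + 5)/5) = 218.7762

218.7762 pc


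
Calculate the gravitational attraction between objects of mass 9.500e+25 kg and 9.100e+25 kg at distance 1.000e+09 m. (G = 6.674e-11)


F = G*m1*m2/r^2 = 6.674e-11 * 9.500e+25 * 9.100e+25 / (1.000e+09)^2 = 6.674e-11 * 8.645e+51 / 1.000e+18 = 5.770e+23

5.770e+23 N


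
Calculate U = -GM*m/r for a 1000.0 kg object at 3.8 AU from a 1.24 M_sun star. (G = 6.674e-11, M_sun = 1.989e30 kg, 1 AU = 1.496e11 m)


M = 1.24 * 1.989e30 kg = 2.46636e+30 kg; r = 3.8 AU * 1.496e11 m/AU = 5.6848e+11 m. U = -GM*m/r = -(6.674e-11 * 2.46636e+30 * 1000.0) / 5.6848e+11 = -2.896e+11

-2.896e+11 J


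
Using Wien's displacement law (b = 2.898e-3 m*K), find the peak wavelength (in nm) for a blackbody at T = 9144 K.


lam_max = b / T = 2.898e-3 / 9144 = 3.169e-07 m = 316.9291 nm

316.9291 nm


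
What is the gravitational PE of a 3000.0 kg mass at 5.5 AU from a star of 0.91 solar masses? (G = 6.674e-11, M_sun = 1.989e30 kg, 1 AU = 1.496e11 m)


M = 0.91 * 1.989e30 kg = 1.80999e+30 kg; r = 5.5 AU * 1.496e11 m/AU = 8.228e+11 m. U = -GM*m/r = -(6.674e-11 * 1.80999e+30 * 3000.0) / 8.228e+11 = -4.404e+11

-4.404e+11 J


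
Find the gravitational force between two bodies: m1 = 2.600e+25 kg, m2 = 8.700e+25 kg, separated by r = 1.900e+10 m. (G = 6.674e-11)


F = G*m1*m2/r^2 = 6.674e-11 * 2.600e+25 * 8.700e+25 / (1.900e+10)^2 = 6.674e-11 * 2.262e+51 / 3.610e+20 = 4.182e+20

4.182e+20 N


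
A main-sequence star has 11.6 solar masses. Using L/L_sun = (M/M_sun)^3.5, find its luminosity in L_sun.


L/L_sun = (M/M_sun)^3.5 = 11.6^3.5 = 5316.2202

5316.2202 L_sun


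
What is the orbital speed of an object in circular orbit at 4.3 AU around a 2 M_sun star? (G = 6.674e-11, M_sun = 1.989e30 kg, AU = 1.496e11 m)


v = sqrt(GM/r) = sqrt(6.674e-11 * 3.978e+30 / 6.433e+11) = 20315.4041

20315.4041 m/s


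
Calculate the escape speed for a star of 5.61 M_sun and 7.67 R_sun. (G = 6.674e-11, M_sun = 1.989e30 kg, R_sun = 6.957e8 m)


M = 5.61 * 1.989e30 kg = 1.115829e+31 kg; R = 7.67 * 6.957e8 m = 5.336019e+09 m. v_esc = sqrt(2GM/R) = sqrt(2 * 6.674e-11 * 1.115829e+31 / 5.336019e+09) = 528321.4427

528321.4427 m/s


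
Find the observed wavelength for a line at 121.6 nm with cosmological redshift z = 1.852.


lam_obs = lam_emit * (1 + z) = 121.6 * (1 + 1.852) = 346.8032

346.8032 nm


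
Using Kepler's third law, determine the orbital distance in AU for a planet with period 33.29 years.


a = P^(2/3) = 33.29^(2/3) = 10.3485

10.3485 AU


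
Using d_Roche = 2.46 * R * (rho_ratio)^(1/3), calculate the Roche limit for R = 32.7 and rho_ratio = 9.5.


d_Roche = 2.46 * 32.7 * 9.5^(1/3) = 170.3691

170.3691


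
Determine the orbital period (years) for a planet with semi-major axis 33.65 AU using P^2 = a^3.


P = a^(3/2) = 33.65^1.5 = 195.199

195.199 years


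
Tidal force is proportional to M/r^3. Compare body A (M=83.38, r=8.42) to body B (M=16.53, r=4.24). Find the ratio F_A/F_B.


Ratio = (M1/r1^3) / (M2/r2^3) = (83.38/8.42^3) / (16.53/4.24^3) = 0.6441

0.6441


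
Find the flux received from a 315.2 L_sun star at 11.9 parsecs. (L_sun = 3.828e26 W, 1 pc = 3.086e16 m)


F = L / (4*pi*d^2) = 1.207e+29 / (4*pi*(3.672e+17)^2) = 7.120e-08

7.120e-08 W/m^2


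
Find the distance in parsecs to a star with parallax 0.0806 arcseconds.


d = 1/p = 1/0.0806 = 12.4069

12.4069 pc


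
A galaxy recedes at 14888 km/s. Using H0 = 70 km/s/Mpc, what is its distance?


d = v / H0 = 14888 / 70 = 212.6857

212.6857 Mpc


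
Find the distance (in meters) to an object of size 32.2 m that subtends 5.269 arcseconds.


D = size / theta_rad, theta_rad = 5.269 * pi/(180*3600) = 2.554e-05, D = 1.261e+06

1.261e+06 m


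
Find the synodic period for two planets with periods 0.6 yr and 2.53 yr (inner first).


1/P_syn = |1/P1 - 1/P2| = |1/0.6 - 1/2.53| => P_syn = 0.7865

0.7865 years


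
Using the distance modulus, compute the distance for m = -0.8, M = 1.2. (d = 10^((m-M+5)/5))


d = 10^((m - M + 5)/5) = 10^((-0.8 - 1.2 + 5)/5) = 3.9811

3.9811 pc


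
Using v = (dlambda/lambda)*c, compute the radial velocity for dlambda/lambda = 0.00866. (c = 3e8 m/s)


v = (dlambda/lambda) * c = 0.00866 * 3e8 = 2.598e+06

2.598e+06 m/s


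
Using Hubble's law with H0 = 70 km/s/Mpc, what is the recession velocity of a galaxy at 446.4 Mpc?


v = H0 * d = 70 * 446.4 = 31248.0

31248.0 km/s


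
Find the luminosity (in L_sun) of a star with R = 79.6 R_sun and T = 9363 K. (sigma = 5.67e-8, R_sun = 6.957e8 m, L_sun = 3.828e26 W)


R = 79.6 * 6.957e8 m = 5.537772e+10 m. L = 4*pi*R^2*sigma*T^4 = 4*pi*(5.537772e+10)^2 * 5.67e-8 * 9363^4 = 1.679280166e+31 W. L/L_sun = 1.679280166e+31 / 3.828e26 = 43868.3429

43868.3429 L_sun


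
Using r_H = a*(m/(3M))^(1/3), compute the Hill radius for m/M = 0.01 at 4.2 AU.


r_H = a * (m/3M)^(1/3) = 4.2 * (0.01/3)^(1/3) = 0.6274

0.6274 AU


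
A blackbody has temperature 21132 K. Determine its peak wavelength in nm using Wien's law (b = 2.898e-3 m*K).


lam_max = b / T = 2.898e-3 / 21132 = 1.371e-07 m = 137.138 nm

137.138 nm


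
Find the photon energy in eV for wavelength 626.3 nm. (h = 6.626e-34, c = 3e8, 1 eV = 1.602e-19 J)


E = hc/lambda = 6.626e-34 * 3e8 / 6.263e-07 = 3.174e-19 J = 1.9812 eV

1.9812 eV


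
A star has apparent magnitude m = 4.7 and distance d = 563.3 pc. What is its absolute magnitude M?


M = m - 5*log10(d) + 5 = 4.7 - 5*log10(563.3) + 5 = -4.0537

-4.0537


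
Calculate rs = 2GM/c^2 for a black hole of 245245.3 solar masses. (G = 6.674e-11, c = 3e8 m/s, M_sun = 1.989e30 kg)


M = 245245.3 * 1.989e30 kg = 4.877929017e+35 kg. rs = 2GM/c^2 = 2 * 6.674e-11 * 4.877929017e+35 / (3e8)^2 = 7.235e+08

7.235e+08 m


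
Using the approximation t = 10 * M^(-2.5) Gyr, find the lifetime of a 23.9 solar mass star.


t = 10 * M^(-2.5) = 10 * 23.9^(-2.5) = 0.0036

0.0036 Gyr


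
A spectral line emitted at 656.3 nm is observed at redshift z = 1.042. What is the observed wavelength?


lam_obs = lam_emit * (1 + z) = 656.3 * (1 + 1.042) = 1340.1646

1340.1646 nm


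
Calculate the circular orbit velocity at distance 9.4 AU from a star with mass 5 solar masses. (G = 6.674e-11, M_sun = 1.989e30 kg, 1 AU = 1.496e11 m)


v = sqrt(GM/r) = sqrt(6.674e-11 * 9.945e+30 / 1.406e+12) = 21725.2995

21725.2995 m/s


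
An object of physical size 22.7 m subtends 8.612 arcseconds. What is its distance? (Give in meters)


D = size / theta_rad, theta_rad = 8.612 * pi/(180*3600) = 4.175e-05, D = 543684.5218

543684.5218 m


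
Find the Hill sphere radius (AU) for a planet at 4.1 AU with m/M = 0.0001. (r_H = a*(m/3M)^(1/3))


r_H = a * (m/3M)^(1/3) = 4.1 * (0.0001/3)^(1/3) = 0.132

0.132 AU


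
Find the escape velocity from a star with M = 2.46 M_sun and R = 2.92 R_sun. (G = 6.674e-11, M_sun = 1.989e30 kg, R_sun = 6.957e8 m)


M = 2.46 * 1.989e30 kg = 4.89294e+30 kg; R = 2.92 * 6.957e8 m = 2.031444e+09 m. v_esc = sqrt(2GM/R) = sqrt(2 * 6.674e-11 * 4.89294e+30 / 2.031444e+09) = 567009.8673

567009.8673 m/s


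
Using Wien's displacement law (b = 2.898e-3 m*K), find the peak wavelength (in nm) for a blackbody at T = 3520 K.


lam_max = b / T = 2.898e-3 / 3520 = 8.233e-07 m = 823.2955 nm

823.2955 nm


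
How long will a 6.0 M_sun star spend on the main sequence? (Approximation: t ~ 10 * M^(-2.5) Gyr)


t = 10 * M^(-2.5) = 10 * 6.0^(-2.5) = 0.1134

0.1134 Gyr


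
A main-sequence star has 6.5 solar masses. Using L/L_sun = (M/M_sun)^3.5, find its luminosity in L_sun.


L/L_sun = (M/M_sun)^3.5 = 6.5^3.5 = 700.1591

700.1591 L_sun


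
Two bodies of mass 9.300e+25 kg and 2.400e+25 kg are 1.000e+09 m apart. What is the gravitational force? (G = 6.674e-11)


F = G*m1*m2/r^2 = 6.674e-11 * 9.300e+25 * 2.400e+25 / (1.000e+09)^2 = 6.674e-11 * 2.232e+51 / 1.000e+18 = 1.490e+23

1.490e+23 N


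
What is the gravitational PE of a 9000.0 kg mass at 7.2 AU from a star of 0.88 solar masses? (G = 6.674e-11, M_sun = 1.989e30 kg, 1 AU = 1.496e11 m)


M = 0.88 * 1.989e30 kg = 1.75032e+30 kg; r = 7.2 AU * 1.496e11 m/AU = 1.07712e+12 m. U = -GM*m/r = -(6.674e-11 * 1.75032e+30 * 9000.0) / 1.07712e+12 = -9.761e+11

-9.761e+11 J


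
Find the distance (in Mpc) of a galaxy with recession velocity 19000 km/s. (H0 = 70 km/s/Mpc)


d = v / H0 = 19000 / 70 = 271.4286

271.4286 Mpc


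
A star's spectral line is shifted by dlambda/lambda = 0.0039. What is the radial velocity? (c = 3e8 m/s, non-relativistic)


v = (dlambda/lambda) * c = 0.0039 * 3e8 = 1.170e+06

1.170e+06 m/s


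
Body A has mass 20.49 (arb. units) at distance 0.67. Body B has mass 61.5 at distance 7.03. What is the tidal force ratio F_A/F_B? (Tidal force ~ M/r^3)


Ratio = (M1/r1^3) / (M2/r2^3) = (20.49/0.67^3) / (61.5/7.03^3) = 384.865

384.865


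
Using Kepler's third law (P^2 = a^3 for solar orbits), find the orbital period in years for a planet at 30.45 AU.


P = a^(3/2) = 30.45^1.5 = 168.0277

168.0277 years


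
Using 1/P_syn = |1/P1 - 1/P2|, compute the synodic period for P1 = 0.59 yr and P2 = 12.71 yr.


1/P_syn = |1/P1 - 1/P2| = |1/0.59 - 1/12.71| => P_syn = 0.6187

0.6187 years


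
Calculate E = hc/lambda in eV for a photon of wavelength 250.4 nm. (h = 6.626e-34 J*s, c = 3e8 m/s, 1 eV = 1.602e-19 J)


E = hc/lambda = 6.626e-34 * 3e8 / 2.504e-07 = 7.938e-19 J = 4.9554 eV

4.9554 eV


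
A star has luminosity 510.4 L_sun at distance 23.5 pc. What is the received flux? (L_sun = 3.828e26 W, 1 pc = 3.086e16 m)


F = L / (4*pi*d^2) = 1.954e+29 / (4*pi*(7.252e+17)^2) = 2.956e-08

2.956e-08 W/m^2


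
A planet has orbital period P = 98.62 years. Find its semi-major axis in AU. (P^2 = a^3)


a = P^(2/3) = 98.62^(2/3) = 21.3457

21.3457 AU


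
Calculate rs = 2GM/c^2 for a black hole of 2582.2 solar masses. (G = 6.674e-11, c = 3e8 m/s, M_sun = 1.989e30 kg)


M = 2582.2 * 1.989e30 kg = 5.1359958e+33 kg. rs = 2GM/c^2 = 2 * 6.674e-11 * 5.1359958e+33 / (3e8)^2 = 7.617e+06

7.617e+06 m


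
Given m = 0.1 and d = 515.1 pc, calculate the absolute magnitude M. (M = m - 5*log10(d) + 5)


M = m - 5*log10(d) + 5 = 0.1 - 5*log10(515.1) + 5 = -8.4595

-8.4595


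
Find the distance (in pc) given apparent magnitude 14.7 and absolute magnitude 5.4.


d = 10^((m - M + 5)/5) = 10^((14.7 - 5.4 + 5)/5) = 724.436

724.436 pc


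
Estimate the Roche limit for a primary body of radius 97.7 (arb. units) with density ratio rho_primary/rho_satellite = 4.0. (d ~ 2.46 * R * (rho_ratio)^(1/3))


d_Roche = 2.46 * 97.7 * 4.0^(1/3) = 381.5191

381.5191


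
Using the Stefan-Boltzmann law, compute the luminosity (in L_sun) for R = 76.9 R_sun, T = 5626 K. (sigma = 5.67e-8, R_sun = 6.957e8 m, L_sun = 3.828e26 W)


R = 76.9 * 6.957e8 m = 5.349933e+10 m. L = 4*pi*R^2*sigma*T^4 = 4*pi*(5.349933e+10)^2 * 5.67e-8 * 5626^4 = 2.04309481e+30 W. L/L_sun = 2.04309481e+30 / 3.828e26 = 5337.2383

5337.2383 L_sun


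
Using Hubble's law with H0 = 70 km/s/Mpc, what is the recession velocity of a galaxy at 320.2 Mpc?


v = H0 * d = 70 * 320.2 = 22414.0

22414.0 km/s


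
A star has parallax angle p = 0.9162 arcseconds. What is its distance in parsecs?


d = 1/p = 1/0.9162 = 1.0915

1.0915 pc


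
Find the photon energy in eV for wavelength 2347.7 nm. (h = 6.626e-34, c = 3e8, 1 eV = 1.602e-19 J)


E = hc/lambda = 6.626e-34 * 3e8 / 2.348e-06 = 8.467e-20 J = 0.5285 eV

0.5285 eV
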